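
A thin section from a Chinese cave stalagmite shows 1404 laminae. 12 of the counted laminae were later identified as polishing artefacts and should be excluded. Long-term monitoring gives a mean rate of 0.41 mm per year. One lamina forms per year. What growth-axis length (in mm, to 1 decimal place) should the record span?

Adjusted count: 1404 − 12 = 1392 laminae.
Predicted length = 0.41 mm/year × 1392 years = 570.7 mm.

570.7 mm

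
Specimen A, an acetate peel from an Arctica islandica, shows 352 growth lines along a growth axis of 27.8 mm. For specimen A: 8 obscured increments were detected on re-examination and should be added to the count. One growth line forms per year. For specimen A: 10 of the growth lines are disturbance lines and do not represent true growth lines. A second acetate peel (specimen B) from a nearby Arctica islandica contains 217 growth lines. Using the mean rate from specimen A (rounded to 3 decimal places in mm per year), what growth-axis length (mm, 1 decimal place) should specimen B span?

Specimen A: true growth line count = 352 − 10 + 8 = 350.
A: Mean rate = 27.8 mm / 350 years ≈ 0.079 mm per year.
B's length ≈ 0.079 × 217 = 17.1 mm.

17.1 mm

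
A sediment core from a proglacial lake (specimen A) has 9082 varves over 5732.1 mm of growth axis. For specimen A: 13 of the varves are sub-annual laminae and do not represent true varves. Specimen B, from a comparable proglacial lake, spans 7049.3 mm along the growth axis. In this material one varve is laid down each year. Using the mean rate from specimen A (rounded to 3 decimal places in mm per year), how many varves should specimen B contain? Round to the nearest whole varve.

Specimen A: after corrections the count is 9082 − 13 = 9069 varves.
A: Extension rate ≈ 5732.1 / 9069 = 0.632 mm/year.
B spans 7049.3 / 0.632 = 11153.96 years ≈ 11154 varves.

11154 varves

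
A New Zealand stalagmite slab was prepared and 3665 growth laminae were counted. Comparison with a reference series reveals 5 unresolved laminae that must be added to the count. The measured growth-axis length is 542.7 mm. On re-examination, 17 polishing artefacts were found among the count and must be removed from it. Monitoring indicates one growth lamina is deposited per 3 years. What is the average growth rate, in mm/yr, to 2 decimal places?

0.05 mm/yr

After corrections the count is 3665 − 17 + 5 = 3653 growth laminae.
At 3 years per growth lamina, 3653 × 3 = 10959 years.
542.7 mm over 10959 years gives 542.7 / 10959 ≈ 0.05 mm/yr.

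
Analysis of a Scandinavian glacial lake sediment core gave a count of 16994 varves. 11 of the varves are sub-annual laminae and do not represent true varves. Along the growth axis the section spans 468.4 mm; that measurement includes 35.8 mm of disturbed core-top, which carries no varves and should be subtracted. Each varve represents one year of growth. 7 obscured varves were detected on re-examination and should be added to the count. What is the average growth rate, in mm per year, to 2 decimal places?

Correcting the raw count gives 16994 − 11 + 7 = 16990 true varves.
Net length = 468.4 − 35.8 = 432.6 mm.
432.6 mm over 16990 years gives 432.6 / 16990 ≈ 0.03 mm per year.

0.03 mm per year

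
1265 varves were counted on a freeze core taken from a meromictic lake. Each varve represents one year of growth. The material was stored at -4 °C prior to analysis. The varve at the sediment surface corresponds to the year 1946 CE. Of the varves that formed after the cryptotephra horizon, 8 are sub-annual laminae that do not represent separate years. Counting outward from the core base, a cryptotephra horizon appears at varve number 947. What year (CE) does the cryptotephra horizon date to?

Between varve 947 and the sediment surface there are 1265 − 947 = 318 varves.
Removing the 8 false varves leaves 318 − 8 = 310 true varves beyond the cryptotephra horizon.
The varve at the sediment surface is 1946 CE, so the cryptotephra horizon dates to 1946 − 310 = 1636 CE.

1636 CE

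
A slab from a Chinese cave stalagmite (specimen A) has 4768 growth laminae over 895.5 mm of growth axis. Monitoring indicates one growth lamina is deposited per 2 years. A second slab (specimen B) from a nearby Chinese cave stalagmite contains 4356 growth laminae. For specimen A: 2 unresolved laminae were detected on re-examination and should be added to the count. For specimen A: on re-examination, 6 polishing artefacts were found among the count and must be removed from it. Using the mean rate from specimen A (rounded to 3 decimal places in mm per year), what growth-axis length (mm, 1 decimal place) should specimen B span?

818.9 mm

Specimen A: adjusted count: 4768 − 6 + 2 = 4764 growth laminae.
Specimen A: 4764 growth laminae at 2 years each span 4764 × 2 = 9528 years.
A: Mean rate = 895.5 mm / 9528 years ≈ 0.094 mm/yr.
Specimen B: multiplying by 2 years per growth lamina: 4356 × 2 = 8712 years. B's length ≈ 0.094 × 8712 = 818.9 mm.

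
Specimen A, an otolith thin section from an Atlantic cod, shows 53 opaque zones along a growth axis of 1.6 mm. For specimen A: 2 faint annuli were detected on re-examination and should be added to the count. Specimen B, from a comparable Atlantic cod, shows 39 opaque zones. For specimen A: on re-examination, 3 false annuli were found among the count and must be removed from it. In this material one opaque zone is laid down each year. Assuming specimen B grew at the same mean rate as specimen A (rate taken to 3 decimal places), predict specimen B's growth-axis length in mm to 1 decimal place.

1.2 mm

Specimen A: correcting the raw count gives 53 − 3 + 2 = 52 true opaque zones.
A: Extension rate ≈ 1.6 / 52 = 0.031 mm/yr.
Length of B = 0.031 × 39 = 1.2 mm.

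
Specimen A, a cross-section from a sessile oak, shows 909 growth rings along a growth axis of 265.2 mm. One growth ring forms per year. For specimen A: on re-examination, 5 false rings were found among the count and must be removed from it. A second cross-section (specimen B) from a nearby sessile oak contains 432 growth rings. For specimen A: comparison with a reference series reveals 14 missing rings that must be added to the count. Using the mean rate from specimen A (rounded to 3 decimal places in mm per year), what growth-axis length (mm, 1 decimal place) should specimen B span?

Specimen A: true growth ring count = 909 − 5 + 14 = 918.
A: 265.2 mm over 918 years gives 265.2 / 918 ≈ 0.289 mm/year.
For B, 0.289 mm/year × 432 years = 124.8 mm.

124.8 mm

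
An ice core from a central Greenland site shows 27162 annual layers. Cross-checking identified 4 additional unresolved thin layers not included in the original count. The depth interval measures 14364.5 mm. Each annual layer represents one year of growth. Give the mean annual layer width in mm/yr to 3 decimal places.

0.529 mm/yr

True annual layer count = 27162 + 4 = 27166.
14364.5 mm over 27166 years gives 14364.5 / 27166 ≈ 0.529 mm/yr.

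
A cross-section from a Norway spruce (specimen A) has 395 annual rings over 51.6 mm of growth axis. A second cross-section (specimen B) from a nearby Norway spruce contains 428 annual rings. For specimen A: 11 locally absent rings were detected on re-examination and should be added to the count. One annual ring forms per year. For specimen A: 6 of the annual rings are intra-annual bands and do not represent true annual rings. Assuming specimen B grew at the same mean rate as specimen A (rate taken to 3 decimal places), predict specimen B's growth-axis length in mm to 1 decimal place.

Specimen A: after corrections the count is 395 − 6 + 11 = 400 annual rings.
A: Mean rate = 51.6 mm / 400 years ≈ 0.129 mm/year.
For B, 0.129 mm/year × 428 years = 55.2 mm.

55.2 mm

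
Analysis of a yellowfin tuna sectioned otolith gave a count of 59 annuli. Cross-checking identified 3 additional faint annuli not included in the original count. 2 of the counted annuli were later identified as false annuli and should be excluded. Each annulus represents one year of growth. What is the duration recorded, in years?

Adjusted count: 59 − 2 + 3 = 60 annuli.
One annulus per year makes the duration 60 years.

60 years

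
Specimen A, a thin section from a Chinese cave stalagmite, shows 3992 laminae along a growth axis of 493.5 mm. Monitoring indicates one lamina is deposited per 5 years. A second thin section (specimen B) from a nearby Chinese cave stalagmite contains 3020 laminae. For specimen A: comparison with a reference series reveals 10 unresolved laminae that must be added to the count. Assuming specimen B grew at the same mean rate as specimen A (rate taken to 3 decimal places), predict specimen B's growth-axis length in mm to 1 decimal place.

377.5 mm

Specimen A: after corrections the count is 3992 + 10 = 4002 laminae.
Specimen A: 4002 laminae at 5 years each span 4002 × 5 = 20010 years.
A: 493.5 mm over 20010 years gives 493.5 / 20010 ≈ 0.025 mm/yr.
Specimen B: at 5 years per lamina, 3020 × 5 = 15100 years. Length of B = 0.025 × 15100 = 377.5 mm.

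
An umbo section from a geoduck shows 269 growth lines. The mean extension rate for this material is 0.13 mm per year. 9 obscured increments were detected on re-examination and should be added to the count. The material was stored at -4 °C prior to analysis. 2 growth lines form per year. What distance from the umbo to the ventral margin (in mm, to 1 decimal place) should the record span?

After corrections the count is 269 + 9 = 278 growth lines.
Dividing by 2 growth lines per year: 278 / 2 = 139 years.
139 years at 0.13 mm/year gives 0.13 × 139 = 18.1 mm.

18.1 mm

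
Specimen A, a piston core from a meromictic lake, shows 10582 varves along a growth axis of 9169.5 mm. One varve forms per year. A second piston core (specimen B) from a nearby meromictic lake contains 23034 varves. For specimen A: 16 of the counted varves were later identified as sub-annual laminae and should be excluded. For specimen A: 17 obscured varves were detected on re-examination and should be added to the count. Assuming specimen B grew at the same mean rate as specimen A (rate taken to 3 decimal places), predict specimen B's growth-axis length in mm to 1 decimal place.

Specimen A: after corrections the count is 10582 − 16 + 17 = 10583 varves.
A: Mean rate = 9169.5 mm / 10583 years ≈ 0.866 mm/yr.
Length of B = 0.866 × 23034 = 19947.4 mm.

19947.4 mm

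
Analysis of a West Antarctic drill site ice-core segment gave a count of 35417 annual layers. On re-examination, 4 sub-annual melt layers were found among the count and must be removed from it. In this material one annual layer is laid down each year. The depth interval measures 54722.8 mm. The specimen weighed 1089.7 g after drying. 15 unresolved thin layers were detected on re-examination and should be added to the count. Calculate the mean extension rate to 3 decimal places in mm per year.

True annual layer count = 35417 − 4 + 15 = 35428.
Mean rate = 54722.8 mm / 35428 years ≈ 1.545 mm per year.

1.545 mm per year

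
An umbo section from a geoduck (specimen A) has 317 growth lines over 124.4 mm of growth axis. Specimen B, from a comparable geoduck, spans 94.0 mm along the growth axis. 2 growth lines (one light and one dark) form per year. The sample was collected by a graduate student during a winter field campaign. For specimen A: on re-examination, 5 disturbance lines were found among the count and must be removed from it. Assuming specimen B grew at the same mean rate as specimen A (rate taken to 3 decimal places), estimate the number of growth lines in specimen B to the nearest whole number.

236 growth lines

Specimen A: correcting the raw count gives 317 − 5 = 312 true growth lines.
Specimen A: with 2 growth lines per year, 312 / 2 = 156 years.
A: 124.4 mm over 156 years gives 124.4 / 156 ≈ 0.797 mm per year.
For B, 94.0 / 0.797 = 117.94 years; at 2 growth lines per year that is 117.94 × 2 ≈ 236 growth lines.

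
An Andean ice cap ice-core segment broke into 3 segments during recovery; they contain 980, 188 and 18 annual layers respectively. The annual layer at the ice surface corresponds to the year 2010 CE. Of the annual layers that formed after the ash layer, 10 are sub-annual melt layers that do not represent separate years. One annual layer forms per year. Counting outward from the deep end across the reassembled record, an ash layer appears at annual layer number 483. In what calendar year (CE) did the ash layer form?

Total annual layers = 980 + 188 + 18 = 1186.
1186 − 483 = 703 annual layers lie beyond the ash layer toward the ice surface.
Removing the 10 false annual layers leaves 703 − 10 = 693 true annual layers beyond the ash layer.
2010 − 693 = 1317 CE.

1317 CE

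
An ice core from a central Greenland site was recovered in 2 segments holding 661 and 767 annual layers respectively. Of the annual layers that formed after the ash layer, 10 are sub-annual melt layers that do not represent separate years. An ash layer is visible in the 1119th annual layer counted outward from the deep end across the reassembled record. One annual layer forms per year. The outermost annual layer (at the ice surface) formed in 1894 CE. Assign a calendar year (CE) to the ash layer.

1595 CE

Total annual layers = 661 + 767 = 1428.
Between annual layer 1119 and the ice surface there are 1428 − 1119 = 309 annual layers.
Removing the 10 false annual layers leaves 309 − 10 = 299 true annual layers beyond the ash layer.
The annual layer at the ice surface is 1894 CE, so the ash layer dates to 1894 − 299 = 1595 CE.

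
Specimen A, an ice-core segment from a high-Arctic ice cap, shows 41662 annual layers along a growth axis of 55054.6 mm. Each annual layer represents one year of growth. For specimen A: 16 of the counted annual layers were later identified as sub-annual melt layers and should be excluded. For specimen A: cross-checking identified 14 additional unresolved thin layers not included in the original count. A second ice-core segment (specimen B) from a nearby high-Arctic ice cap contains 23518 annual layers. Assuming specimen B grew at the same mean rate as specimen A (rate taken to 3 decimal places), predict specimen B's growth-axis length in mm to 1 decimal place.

31090.8 mm

Specimen A: adjusted count: 41662 − 16 + 14 = 41660 annual layers.
A: Extension rate ≈ 55054.6 / 41660 = 1.322 mm/year.
For B, 1.322 mm/year × 23518 years = 31090.8 mm.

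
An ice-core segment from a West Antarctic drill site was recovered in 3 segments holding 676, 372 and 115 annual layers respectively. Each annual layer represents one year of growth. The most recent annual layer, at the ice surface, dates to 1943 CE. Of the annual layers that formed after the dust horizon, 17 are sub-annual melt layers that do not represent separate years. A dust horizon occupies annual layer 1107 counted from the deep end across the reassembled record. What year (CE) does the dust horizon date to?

Total annual layers = 676 + 372 + 115 = 1163.
1163 − 1107 = 56 annual layers lie beyond the dust horizon toward the ice surface.
Excluding 17 false annual layers: 56 − 17 = 39.
The annual layer at the ice surface is 1943 CE, so the dust horizon dates to 1943 − 39 = 1904 CE.

1904 CE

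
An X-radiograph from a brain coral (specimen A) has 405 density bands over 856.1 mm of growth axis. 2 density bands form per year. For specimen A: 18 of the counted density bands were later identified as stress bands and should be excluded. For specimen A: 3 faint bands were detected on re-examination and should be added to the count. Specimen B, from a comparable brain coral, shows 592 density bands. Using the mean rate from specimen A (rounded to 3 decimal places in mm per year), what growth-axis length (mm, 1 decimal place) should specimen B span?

1299.4 mm

Specimen A: adjusted count: 405 − 18 + 3 = 390 density bands.
Specimen A: 390 density bands at 2 per year is 390 / 2 = 195 years.
A: Mean rate = 856.1 mm / 195 years ≈ 4.390 mm per year.
Specimen B: 592 density bands at 2 per year is 592 / 2 = 296 years. Length of B = 4.390 × 296 = 1299.4 mm.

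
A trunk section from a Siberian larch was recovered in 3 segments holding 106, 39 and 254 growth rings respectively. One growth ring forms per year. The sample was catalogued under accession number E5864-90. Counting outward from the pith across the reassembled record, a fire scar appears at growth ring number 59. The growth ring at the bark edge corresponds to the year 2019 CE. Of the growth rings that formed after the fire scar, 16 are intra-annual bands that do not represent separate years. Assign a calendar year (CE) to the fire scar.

Total growth rings = 106 + 39 + 254 = 399.
The fire scar sits at growth ring 59 from the pith, so 399 − 59 = 340 growth rings formed after it.
Removing the 16 false growth rings leaves 340 − 16 = 324 true growth rings beyond the fire scar.
The growth ring at the bark edge is 2019 CE, so the fire scar dates to 2019 − 324 = 1695 CE.

1695 CE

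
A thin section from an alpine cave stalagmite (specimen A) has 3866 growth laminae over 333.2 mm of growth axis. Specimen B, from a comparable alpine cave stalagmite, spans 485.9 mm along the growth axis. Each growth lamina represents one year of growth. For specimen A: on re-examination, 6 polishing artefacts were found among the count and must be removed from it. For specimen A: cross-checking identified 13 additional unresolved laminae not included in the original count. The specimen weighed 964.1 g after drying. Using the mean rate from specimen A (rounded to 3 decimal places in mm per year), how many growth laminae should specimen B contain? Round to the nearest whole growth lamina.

5650 growth laminae

Specimen A: adjusted count: 3866 − 6 + 13 = 3873 growth laminae.
A: Extension rate ≈ 333.2 / 3873 = 0.086 mm per year.
Specimen B: 485.9 mm / 0.086 mm per year = 5650.00 years ≈ 5650 growth laminae.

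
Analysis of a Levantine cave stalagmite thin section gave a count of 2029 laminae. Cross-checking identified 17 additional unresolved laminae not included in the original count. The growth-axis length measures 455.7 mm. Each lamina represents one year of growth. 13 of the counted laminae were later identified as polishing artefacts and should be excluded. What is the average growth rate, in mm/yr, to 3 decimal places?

0.224 mm/yr

After corrections the count is 2029 − 13 + 17 = 2033 laminae.
455.7 mm over 2033 years gives 455.7 / 2033 ≈ 0.224 mm/yr.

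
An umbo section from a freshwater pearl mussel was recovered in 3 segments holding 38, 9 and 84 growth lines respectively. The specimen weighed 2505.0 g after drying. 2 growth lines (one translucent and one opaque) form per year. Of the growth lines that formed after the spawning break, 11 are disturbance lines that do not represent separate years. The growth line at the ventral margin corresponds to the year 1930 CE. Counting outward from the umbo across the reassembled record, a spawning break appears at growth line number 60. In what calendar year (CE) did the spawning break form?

1900 CE

Total growth lines = 38 + 9 + 84 = 131.
The spawning break sits at growth line 60 from the umbo, so 131 − 60 = 71 growth lines formed after it.
Removing the 11 false growth lines leaves 71 − 11 = 60 true growth lines beyond the spawning break.
Dividing by 2 growth lines per year: 60 / 2 = 30 years.
1930 − 30 = 1900 CE.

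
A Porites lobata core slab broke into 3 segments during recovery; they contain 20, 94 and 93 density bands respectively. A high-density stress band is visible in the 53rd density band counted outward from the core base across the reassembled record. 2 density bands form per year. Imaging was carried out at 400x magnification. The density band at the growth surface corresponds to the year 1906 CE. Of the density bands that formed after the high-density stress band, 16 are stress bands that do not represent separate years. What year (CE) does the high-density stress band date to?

1837 CE

Total density bands = 20 + 94 + 93 = 207.
207 − 53 = 154 density bands lie beyond the high-density stress band toward the growth surface.
Excluding 16 false density bands: 154 − 16 = 138.
Dividing by 2 density bands per year: 138 / 2 = 69 years.
The density band at the growth surface is 1906 CE, so the high-density stress band dates to 1906 − 69 = 1837 CE.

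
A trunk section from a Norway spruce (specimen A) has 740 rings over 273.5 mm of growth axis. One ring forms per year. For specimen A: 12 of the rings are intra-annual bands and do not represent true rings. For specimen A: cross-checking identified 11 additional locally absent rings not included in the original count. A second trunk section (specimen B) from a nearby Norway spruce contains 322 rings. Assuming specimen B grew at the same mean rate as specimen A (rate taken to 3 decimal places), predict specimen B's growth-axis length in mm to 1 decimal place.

119.1 mm

Specimen A: true ring count = 740 − 12 + 11 = 739.
A: Mean rate = 273.5 mm / 739 years ≈ 0.370 mm/year.
Length of B = 0.370 × 322 = 119.1 mm.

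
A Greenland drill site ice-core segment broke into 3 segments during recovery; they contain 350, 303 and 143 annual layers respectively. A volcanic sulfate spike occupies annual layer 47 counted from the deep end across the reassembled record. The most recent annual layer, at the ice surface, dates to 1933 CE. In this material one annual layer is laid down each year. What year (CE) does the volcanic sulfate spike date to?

1184 CE

Total annual layers = 350 + 303 + 143 = 796.
The volcanic sulfate spike sits at annual layer 47 from the deep end, so 796 − 47 = 749 annual layers formed after it.
The annual layer at the ice surface is 1933 CE, so the volcanic sulfate spike dates to 1933 − 749 = 1184 CE.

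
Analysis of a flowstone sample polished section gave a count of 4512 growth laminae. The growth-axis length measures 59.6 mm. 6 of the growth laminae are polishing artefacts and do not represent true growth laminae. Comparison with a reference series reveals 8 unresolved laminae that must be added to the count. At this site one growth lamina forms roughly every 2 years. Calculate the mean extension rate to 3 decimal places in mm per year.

0.007 mm per year

After corrections the count is 4512 − 6 + 8 = 4514 growth laminae.
At 2 years per growth lamina, 4514 × 2 = 9028 years.
Mean rate = 59.6 mm / 9028 years ≈ 0.007 mm per year.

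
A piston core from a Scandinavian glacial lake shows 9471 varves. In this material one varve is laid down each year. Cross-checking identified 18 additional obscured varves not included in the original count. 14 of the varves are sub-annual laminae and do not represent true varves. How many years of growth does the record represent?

Adjusted count: 9471 − 14 + 18 = 9475 varves.
One varve per year makes the duration 9475 years.

9475 yr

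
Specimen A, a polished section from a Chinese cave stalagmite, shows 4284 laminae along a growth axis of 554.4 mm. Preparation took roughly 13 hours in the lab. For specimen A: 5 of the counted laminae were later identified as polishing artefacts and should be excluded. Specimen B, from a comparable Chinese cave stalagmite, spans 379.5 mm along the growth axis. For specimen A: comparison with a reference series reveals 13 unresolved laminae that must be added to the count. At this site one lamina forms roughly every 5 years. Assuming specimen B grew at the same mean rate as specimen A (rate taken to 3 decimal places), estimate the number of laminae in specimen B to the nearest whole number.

2919 laminae

Specimen A: correcting the raw count gives 4284 − 5 + 13 = 4292 true laminae.
Specimen A: multiplying by 5 years per lamina: 4292 × 5 = 21460 years.
A: Extension rate ≈ 554.4 / 21460 = 0.026 mm per year.
For B, 379.5 / 0.026 = 14596.15 years; at 5 years per lamina that is 14596.15 / 5 ≈ 2919 laminae.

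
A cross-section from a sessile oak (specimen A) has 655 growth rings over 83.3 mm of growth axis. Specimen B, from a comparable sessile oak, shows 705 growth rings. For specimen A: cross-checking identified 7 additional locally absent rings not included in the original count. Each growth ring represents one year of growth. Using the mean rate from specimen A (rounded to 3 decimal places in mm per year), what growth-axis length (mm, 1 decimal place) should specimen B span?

88.8 mm

Specimen A: adjusted count: 655 + 7 = 662 growth rings.
A: Mean rate = 83.3 mm / 662 years ≈ 0.126 mm/year.
Length of B = 0.126 × 705 = 88.8 mm.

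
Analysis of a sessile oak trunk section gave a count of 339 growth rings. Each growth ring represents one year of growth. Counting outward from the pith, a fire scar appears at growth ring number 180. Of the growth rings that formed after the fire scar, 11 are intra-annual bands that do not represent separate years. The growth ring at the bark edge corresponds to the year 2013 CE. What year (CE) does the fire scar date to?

Between growth ring 180 and the bark edge there are 339 − 180 = 159 growth rings.
Removing the 11 false growth rings leaves 159 − 11 = 148 true growth rings beyond the fire scar.
Counting back 148 years from 2013 CE places the fire scar in 2013 − 148 = 1865 CE.

1865 CE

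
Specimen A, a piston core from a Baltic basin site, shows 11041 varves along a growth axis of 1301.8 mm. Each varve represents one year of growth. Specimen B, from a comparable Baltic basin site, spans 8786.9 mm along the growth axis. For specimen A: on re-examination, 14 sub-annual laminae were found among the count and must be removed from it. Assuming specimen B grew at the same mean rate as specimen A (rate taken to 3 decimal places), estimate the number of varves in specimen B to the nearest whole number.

Specimen A: true varve count = 11041 − 14 = 11027.
A: Extension rate ≈ 1301.8 / 11027 = 0.118 mm/yr.
Specimen B: 8786.9 mm / 0.118 mm per year = 74465.25 years ≈ 74465 varves.

74465 varves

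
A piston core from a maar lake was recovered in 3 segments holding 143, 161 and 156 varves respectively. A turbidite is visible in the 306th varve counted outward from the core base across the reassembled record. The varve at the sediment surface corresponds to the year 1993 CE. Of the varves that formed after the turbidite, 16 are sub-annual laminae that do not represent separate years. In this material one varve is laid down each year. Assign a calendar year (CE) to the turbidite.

Total varves = 143 + 161 + 156 = 460.
460 − 306 = 154 varves lie beyond the turbidite toward the sediment surface.
Excluding 16 false varves: 154 − 16 = 138.
The varve at the sediment surface is 1993 CE, so the turbidite dates to 1993 − 138 = 1855 CE.

1855 CE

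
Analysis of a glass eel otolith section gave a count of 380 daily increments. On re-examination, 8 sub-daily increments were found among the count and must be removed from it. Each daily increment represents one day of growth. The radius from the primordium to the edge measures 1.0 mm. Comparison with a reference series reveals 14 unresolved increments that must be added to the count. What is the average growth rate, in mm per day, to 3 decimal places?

True daily increment count = 380 − 8 + 14 = 386.
Mean rate = 1.0 mm / 386 days ≈ 0.003 mm per day.

0.003 mm per day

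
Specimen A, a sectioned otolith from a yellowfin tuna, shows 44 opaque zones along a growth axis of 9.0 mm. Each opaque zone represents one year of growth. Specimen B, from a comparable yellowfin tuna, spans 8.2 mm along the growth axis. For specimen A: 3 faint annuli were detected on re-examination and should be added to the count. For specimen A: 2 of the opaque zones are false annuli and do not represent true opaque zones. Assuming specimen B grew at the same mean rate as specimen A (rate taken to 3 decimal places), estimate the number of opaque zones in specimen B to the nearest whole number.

Specimen A: adjusted count: 44 − 2 + 3 = 45 opaque zones.
A: Mean rate = 9.0 mm / 45 years ≈ 0.200 mm/yr.
For B, 8.2 / 0.200 = 41.00 years ≈ 41 opaque zones.

41 opaque zones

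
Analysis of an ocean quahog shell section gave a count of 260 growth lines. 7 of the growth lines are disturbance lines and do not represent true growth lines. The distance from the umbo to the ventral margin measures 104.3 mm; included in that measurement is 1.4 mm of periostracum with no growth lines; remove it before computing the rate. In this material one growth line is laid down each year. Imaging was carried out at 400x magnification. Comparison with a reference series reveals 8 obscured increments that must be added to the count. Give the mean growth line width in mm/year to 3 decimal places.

Correcting the raw count gives 260 − 7 + 8 = 261 true growth lines.
Net length = 104.3 − 1.4 = 102.9 mm.
Mean rate = 102.9 mm / 261 years ≈ 0.394 mm/year.

0.394 mm/year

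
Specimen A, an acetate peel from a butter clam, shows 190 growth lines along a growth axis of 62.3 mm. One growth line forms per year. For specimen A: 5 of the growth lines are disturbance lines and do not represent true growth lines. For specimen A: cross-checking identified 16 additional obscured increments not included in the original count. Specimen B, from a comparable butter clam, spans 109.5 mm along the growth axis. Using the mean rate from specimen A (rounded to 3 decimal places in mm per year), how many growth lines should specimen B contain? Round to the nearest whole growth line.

Specimen A: correcting the raw count gives 190 − 5 + 16 = 201 true growth lines.
A: Extension rate ≈ 62.3 / 201 = 0.310 mm/year.
For B, 109.5 / 0.310 = 353.23 years ≈ 353 growth lines.

353 growth lines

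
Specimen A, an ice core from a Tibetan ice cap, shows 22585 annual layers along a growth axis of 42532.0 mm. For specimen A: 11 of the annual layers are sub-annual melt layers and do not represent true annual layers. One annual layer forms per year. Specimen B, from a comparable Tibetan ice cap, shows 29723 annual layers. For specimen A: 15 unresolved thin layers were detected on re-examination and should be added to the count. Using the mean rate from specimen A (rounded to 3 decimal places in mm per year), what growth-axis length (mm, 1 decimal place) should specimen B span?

55968.4 mm

Specimen A: true annual layer count = 22585 − 11 + 15 = 22589.
A: Extension rate ≈ 42532.0 / 22589 = 1.883 mm/yr.
Length of B = 1.883 × 29723 = 55968.4 mm.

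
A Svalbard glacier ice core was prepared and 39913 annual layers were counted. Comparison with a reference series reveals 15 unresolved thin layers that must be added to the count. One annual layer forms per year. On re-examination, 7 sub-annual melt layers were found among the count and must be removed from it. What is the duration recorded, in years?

39921 years

True annual layer count = 39913 − 7 + 15 = 39921.
At one annual layer per year, that is 39921 years.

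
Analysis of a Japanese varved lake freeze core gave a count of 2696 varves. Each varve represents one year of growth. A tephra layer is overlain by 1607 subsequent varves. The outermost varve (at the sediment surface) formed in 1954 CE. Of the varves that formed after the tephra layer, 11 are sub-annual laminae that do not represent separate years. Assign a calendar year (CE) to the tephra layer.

358 CE

1607 varves formed after the tephra layer.
Excluding 11 false varves: 1607 − 11 = 1596.
Counting back 1596 years from 1954 CE places the tephra layer in 1954 − 1596 = 358 CE.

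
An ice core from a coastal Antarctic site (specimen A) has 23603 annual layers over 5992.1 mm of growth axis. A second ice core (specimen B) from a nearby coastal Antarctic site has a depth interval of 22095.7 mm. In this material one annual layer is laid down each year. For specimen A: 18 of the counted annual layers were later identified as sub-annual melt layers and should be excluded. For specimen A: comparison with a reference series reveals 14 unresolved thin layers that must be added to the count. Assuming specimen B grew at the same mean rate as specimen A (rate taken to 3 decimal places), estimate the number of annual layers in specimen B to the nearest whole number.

86991 annual layers

Specimen A: adjusted count: 23603 − 18 + 14 = 23599 annual layers.
A: Mean rate = 5992.1 mm / 23599 years ≈ 0.254 mm/year.
Specimen B: 22095.7 mm / 0.254 mm per year = 86990.94 years ≈ 86991 annual layers.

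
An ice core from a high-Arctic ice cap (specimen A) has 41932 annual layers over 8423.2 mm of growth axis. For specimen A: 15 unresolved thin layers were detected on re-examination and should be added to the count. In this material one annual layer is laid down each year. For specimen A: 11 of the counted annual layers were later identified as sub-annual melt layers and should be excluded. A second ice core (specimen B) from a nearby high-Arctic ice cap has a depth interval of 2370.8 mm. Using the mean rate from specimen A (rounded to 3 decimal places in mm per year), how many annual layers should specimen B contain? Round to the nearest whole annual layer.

11795 annual layers

Specimen A: correcting the raw count gives 41932 − 11 + 15 = 41936 true annual layers.
A: 8423.2 mm over 41936 years gives 8423.2 / 41936 ≈ 0.201 mm/yr.
For B, 2370.8 / 0.201 = 11795.02 years ≈ 11795 annual layers.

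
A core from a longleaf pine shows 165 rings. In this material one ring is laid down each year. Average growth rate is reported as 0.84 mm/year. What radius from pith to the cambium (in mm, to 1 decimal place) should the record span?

The record spans 165 years at 0.84 mm per year.
Predicted length = 0.84 mm/year × 165 years = 138.6 mm.

138.6 mm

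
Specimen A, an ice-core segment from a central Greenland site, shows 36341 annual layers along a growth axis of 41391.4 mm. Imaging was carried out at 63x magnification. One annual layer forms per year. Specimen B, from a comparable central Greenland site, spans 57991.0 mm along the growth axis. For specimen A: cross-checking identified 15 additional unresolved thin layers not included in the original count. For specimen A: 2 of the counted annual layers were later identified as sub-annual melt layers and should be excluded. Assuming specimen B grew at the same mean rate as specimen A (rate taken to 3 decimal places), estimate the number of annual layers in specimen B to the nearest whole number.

50914 annual layers

Specimen A: correcting the raw count gives 36341 − 2 + 15 = 36354 true annual layers.
A: Mean rate = 41391.4 mm / 36354 years ≈ 1.139 mm/year.
B spans 57991.0 / 1.139 = 50913.96 years ≈ 50914 annual layers.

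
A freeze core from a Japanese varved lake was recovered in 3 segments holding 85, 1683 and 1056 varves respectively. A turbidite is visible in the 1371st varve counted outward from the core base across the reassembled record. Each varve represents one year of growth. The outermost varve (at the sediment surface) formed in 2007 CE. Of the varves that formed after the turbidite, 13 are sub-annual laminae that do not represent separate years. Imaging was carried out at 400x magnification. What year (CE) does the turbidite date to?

Total varves = 85 + 1683 + 1056 = 2824.
2824 − 1371 = 1453 varves lie beyond the turbidite toward the sediment surface.
Excluding 13 false varves: 1453 − 13 = 1440.
2007 − 1440 = 567 CE.

567 CE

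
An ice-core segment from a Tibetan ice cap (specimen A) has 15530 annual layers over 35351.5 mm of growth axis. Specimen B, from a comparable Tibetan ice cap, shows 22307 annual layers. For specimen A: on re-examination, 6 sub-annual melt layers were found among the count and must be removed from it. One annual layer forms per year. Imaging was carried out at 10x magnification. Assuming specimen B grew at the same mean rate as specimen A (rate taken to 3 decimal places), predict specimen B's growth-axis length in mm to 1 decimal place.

Specimen A: adjusted count: 15530 − 6 = 15524 annual layers.
A: Mean rate = 35351.5 mm / 15524 years ≈ 2.277 mm/yr.
For B, 2.277 mm/year × 22307 years = 50793.0 mm.

50793.0 mm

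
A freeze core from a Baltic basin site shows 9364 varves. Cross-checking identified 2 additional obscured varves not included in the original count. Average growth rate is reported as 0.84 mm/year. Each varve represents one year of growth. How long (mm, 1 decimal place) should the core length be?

True varve count = 9364 + 2 = 9366.
9366 years at 0.84 mm/year gives 0.84 × 9366 = 7867.4 mm.

7867.4 mm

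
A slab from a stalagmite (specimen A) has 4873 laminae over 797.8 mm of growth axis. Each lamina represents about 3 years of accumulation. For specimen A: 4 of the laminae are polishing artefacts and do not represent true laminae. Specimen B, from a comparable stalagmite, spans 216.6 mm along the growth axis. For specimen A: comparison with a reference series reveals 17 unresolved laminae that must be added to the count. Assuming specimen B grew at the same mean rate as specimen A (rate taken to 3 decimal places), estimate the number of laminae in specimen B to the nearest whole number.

Specimen A: correcting the raw count gives 4873 − 4 + 17 = 4886 true laminae.
Specimen A: 4886 laminae at 3 years each span 4886 × 3 = 14658 years.
A: Mean rate = 797.8 mm / 14658 years ≈ 0.054 mm/yr.
For B, 216.6 / 0.054 = 4011.11 years; at 3 years per lamina that is 4011.11 / 3 ≈ 1337 laminae.

1337 laminae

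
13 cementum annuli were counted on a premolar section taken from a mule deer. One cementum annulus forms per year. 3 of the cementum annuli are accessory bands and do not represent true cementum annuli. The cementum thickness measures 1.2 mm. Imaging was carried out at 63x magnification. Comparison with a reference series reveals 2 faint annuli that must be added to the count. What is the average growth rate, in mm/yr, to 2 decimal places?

0.10 mm/yr

True cementum annulus count = 13 − 3 + 2 = 12.
Mean rate = 1.2 mm / 12 years ≈ 0.10 mm/yr.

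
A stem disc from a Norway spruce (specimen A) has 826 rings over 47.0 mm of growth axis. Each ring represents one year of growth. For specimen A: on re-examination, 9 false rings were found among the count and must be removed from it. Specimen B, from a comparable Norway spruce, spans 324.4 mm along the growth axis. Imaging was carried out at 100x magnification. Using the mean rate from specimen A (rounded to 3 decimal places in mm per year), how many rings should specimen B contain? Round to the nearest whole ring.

Specimen A: adjusted count: 826 − 9 = 817 rings.
A: Extension rate ≈ 47.0 / 817 = 0.058 mm per year.
B spans 324.4 / 0.058 = 5593.10 years ≈ 5593 rings.

5593 rings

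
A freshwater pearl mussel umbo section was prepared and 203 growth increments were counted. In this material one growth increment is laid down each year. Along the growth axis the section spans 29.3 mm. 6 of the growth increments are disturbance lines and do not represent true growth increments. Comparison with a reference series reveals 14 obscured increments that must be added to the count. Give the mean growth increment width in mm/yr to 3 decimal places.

Correcting the raw count gives 203 − 6 + 14 = 211 true growth increments.
Mean rate = 29.3 mm / 211 years ≈ 0.139 mm/yr.

0.139 mm/yr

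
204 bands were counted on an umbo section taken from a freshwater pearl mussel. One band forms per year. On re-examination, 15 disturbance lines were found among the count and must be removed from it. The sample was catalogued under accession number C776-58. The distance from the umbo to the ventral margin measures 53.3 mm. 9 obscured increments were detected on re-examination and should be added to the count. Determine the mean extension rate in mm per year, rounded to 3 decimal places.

0.269 mm per year

After corrections the count is 204 − 15 + 9 = 198 bands.
Extension rate ≈ 53.3 / 198 = 0.269 mm per year.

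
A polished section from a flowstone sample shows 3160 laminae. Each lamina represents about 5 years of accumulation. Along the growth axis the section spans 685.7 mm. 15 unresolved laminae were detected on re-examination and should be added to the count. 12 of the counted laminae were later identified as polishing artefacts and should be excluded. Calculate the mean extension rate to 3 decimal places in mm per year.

Adjusted count: 3160 − 12 + 15 = 3163 laminae.
At 5 years per lamina, 3163 × 5 = 15815 years.
Extension rate ≈ 685.7 / 15815 = 0.043 mm per year.

0.043 mm per year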